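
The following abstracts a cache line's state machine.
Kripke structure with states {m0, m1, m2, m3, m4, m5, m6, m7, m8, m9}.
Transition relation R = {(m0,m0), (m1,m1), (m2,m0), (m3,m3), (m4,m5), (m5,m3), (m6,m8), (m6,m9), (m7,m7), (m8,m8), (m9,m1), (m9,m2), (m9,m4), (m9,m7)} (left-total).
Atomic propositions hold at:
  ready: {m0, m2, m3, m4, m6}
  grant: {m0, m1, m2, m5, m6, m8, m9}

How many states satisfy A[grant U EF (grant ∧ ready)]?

Sat(grant ∧ ready) = {m0, m2, m6}
EF (grant ∧ ready): least fixpoint, start Z0 = {m0, m2, m6}, add states with some successor in Z. Z1 = {m0, m2, m6, m9}; fixed.
Sat(EF (grant ∧ ready)) = {m0, m2, m6, m9}
A[grant U EF (grant ∧ ready)]: least fixpoint, start Z0 = Sat(EF (grant ∧ ready)) = {m0, m2, m6, m9}, add states in Sat(grant) with every successor in Z. Already a fixed point.
Sat(A[grant U EF (grant ∧ ready)]) = {m0, m2, m6, m9}
|Sat(A[grant U EF (grant ∧ ready)])| = |{m0, m2, m6, m9}| = 4.

4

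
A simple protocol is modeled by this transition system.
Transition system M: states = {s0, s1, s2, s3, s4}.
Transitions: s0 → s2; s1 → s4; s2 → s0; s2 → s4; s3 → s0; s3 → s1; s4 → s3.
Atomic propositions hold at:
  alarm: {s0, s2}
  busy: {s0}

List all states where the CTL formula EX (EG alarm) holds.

EG alarm: greatest fixpoint, start Z0 = {s0, s2}, keep only states in Sat with some successor in Z. Already a fixed point.
Sat(EG alarm) = {s0, s2}
Sat(EX (EG alarm)) = {s : some successor in {s0, s2}} = {s0, s2, s3}

{s0, s2, s3}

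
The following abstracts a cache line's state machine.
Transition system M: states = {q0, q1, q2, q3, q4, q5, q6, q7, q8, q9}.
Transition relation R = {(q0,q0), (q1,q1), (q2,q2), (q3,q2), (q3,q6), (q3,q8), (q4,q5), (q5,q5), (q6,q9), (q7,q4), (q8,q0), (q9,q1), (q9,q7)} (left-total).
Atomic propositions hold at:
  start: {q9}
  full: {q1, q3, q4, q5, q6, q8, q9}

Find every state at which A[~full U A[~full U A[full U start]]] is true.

Sat(~full) = {q0, q2, q7}
A[full U start]: least fixpoint, start Z0 = Sat(start) = {q9}, add states in Sat(full) with every successor in Z. Z1 = {q6, q9}; fixed.
Sat(A[full U start]) = {q6, q9}
A[~full U A[full U start]]: least fixpoint, start Z0 = Sat(A[full U start]) = {q6, q9}, add states in Sat(~full) with every successor in Z. Already a fixed point.
Sat(A[~full U A[full U start]]) = {q6, q9}
A[~full U A[~full U A[full U start]]]: least fixpoint, start Z0 = Sat(A[~full U A[full U start]]) = {q6, q9}, add states in Sat(~full) with every successor in Z. Already a fixed point.
Sat(A[~full U A[~full U A[full U start]]]) = {q6, q9}

{q6, q9}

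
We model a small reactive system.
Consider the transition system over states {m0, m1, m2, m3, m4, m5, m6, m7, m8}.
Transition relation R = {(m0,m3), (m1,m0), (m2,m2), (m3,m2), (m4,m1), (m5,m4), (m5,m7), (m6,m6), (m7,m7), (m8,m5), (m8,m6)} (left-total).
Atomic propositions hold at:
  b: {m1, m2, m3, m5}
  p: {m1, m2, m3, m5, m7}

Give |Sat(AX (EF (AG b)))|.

AG b: greatest fixpoint, start Z0 = {m1, m2, m3, m5}, keep only states in Sat with every successor in Z. Z1 = {m2, m3}; fixed.
Sat(AG b) = {m2, m3}
EF (AG b): least fixpoint, start Z0 = {m2, m3}, add states with some successor in Z. Z1 = {m0, m2, m3}; Z2 = {m0, m1, m2, m3}; Z3 = {m0, m1, m2, m3, m4}; Z4 = {m0, m1, m2, m3, m4, m5}; Z5 = {m0, m1, m2, m3, m4, m5, m8}; fixed.
Sat(EF (AG b)) = {m0, m1, m2, m3, m4, m5, m8}
Sat(AX (EF (AG b))) = {s : every successor in {m0, m1, m2, m3, m4, m5, m8}} = {m0, m1, m2, m3, m4}
|Sat(AX (EF (AG b)))| = |{m0, m1, m2, m3, m4}| = 5.

5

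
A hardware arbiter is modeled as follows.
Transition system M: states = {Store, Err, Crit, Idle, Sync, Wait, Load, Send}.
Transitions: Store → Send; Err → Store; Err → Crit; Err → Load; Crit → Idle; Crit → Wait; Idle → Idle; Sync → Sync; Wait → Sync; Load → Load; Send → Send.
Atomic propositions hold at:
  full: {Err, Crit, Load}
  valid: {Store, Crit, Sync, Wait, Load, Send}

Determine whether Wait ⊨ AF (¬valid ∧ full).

Sat(¬valid) = {Err, Idle}
Sat(¬valid ∧ full) = {Err}
AF (¬valid ∧ full): least fixpoint, start Z0 = {Err}, add states with every successor in Z. Already a fixed point.
Sat(AF (¬valid ∧ full)) = {Err}
Wait ∉ Sat(AF (¬valid ∧ full)) = {Err}, so the formula does not hold at Wait.

No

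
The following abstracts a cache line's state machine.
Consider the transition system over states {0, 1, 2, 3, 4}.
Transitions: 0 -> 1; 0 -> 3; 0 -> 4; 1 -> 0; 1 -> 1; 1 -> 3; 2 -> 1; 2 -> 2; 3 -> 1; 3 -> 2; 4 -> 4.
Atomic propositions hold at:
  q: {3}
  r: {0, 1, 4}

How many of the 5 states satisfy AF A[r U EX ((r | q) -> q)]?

Sat(r | q) = {0, 1, 3, 4}
Sat((r | q) -> q) = {2, 3}
Sat(EX ((r | q) -> q)) = {s : some successor in {2, 3}} = {0, 1, 2, 3}
A[r U EX ((r | q) -> q)]: least fixpoint, start Z0 = Sat(EX ((r | q) -> q)) = {0, 1, 2, 3}, add states in Sat(r) with every successor in Z. Already a fixed point.
Sat(A[r U EX ((r | q) -> q)]) = {0, 1, 2, 3}
AF A[r U EX ((r | q) -> q)]: least fixpoint, start Z0 = {0, 1, 2, 3}, add states with every successor in Z. Already a fixed point.
Sat(AF A[r U EX ((r | q) -> q)]) = {0, 1, 2, 3}
|Sat(AF A[r U EX ((r | q) -> q)])| = |{0, 1, 2, 3}| = 4.

4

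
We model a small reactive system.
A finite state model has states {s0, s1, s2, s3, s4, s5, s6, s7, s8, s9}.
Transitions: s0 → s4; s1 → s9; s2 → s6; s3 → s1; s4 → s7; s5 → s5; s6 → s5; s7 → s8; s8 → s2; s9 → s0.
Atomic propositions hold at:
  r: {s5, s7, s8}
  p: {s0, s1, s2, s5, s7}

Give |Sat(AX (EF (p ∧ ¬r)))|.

7

Sat(¬r) = {s0, s1, s2, s3, s4, s6, s9}
Sat(p ∧ ¬r) = {s0, s1, s2}
EF (p ∧ ¬r): least fixpoint, start Z0 = {s0, s1, s2}, add states with some successor in Z. Z1 = {s0, s1, s2, s3, s8, s9}; Z2 = {s0, s1, s2, s3, s7, s8, s9}; Z3 = {s0, s1, s2, s3, s4, s7, s8, s9}; fixed.
Sat(EF (p ∧ ¬r)) = {s0, s1, s2, s3, s4, s7, s8, s9}
Sat(AX (EF (p ∧ ¬r))) = {s : every successor in {s0, s1, s2, s3, s4, s7, s8, s9}} = {s0, s1, s3, s4, s7, s8, s9}
|Sat(AX (EF (p ∧ ¬r)))| = |{s0, s1, s3, s4, s7, s8, s9}| = 7.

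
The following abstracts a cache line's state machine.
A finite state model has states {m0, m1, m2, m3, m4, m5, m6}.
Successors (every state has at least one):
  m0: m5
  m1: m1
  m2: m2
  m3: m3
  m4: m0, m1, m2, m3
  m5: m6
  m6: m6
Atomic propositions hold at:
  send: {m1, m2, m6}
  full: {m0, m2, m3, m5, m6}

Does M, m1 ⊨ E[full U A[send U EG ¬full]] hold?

Yes

Sat(¬full) = {m1, m4}
EG ¬full: greatest fixpoint, start Z0 = {m1, m4}, keep only states in Sat with some successor in Z. Already a fixed point.
Sat(EG ¬full) = {m1, m4}
A[send U EG ¬full]: least fixpoint, start Z0 = Sat(EG ¬full) = {m1, m4}, add states in Sat(send) with every successor in Z. Already a fixed point.
Sat(A[send U EG ¬full]) = {m1, m4}
E[full U A[send U EG ¬full]]: least fixpoint, start Z0 = Sat(A[send U EG ¬full]) = {m1, m4}, add states in Sat(full) with some successor in Z. Already a fixed point.
Sat(E[full U A[send U EG ¬full]]) = {m1, m4}
m1 ∈ Sat(E[full U A[send U EG ¬full]]) = {m1, m4}, so the formula holds at m1.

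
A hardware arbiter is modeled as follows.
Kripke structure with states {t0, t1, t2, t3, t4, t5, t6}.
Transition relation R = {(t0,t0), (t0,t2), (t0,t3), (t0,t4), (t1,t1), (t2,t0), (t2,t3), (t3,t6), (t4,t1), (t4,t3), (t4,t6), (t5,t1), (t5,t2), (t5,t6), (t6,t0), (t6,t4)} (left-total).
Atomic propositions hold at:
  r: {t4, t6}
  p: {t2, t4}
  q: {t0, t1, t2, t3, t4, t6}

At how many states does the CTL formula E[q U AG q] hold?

AG q: greatest fixpoint, start Z0 = {t0, t1, t2, t3, t4, t6}, keep only states in Sat with every successor in Z. Already a fixed point.
Sat(AG q) = {t0, t1, t2, t3, t4, t6}
E[q U AG q]: least fixpoint, start Z0 = Sat(AG q) = {t0, t1, t2, t3, t4, t6}, add states in Sat(q) with some successor in Z. Already a fixed point.
Sat(E[q U AG q]) = {t0, t1, t2, t3, t4, t6}
|Sat(E[q U AG q])| = |{t0, t1, t2, t3, t4, t6}| = 6.

6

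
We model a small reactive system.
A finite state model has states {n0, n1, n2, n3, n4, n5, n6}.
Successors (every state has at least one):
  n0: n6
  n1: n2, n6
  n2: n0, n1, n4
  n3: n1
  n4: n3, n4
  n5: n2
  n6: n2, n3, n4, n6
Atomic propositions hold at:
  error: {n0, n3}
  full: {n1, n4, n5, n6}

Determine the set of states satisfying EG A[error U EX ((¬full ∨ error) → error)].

Sat(¬full) = {n0, n2, n3}
Sat(¬full ∨ error) = {n0, n2, n3}
Sat((¬full ∨ error) → error) = {n0, n1, n3, n4, n5, n6}
Sat(EX ((¬full ∨ error) → error)) = {s : some successor in {n0, n1, n3, n4, n5, n6}} = {n0, n1, n2, n3, n4, n6}
A[error U EX ((¬full ∨ error) → error)]: least fixpoint, start Z0 = Sat(EX ((¬full ∨ error) → error)) = {n0, n1, n2, n3, n4, n6}, add states in Sat(error) with every successor in Z. Already a fixed point.
Sat(A[error U EX ((¬full ∨ error) → error)]) = {n0, n1, n2, n3, n4, n6}
EG A[error U EX ((¬full ∨ error) → error)]: greatest fixpoint, start Z0 = {n0, n1, n2, n3, n4, n6}, keep only states in Sat with some successor in Z. Already a fixed point.
Sat(EG A[error U EX ((¬full ∨ error) → error)]) = {n0, n1, n2, n3, n4, n6}

{n0, n1, n2, n3, n4, n6}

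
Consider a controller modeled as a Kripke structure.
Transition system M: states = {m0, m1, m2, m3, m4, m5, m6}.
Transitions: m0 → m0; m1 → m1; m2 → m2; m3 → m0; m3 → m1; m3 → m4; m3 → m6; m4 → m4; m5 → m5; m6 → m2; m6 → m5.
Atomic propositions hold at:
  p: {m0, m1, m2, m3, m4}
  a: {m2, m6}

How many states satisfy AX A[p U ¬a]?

4

Sat(¬a) = {m0, m1, m3, m4, m5}
A[p U ¬a]: least fixpoint, start Z0 = Sat(¬a) = {m0, m1, m3, m4, m5}, add states in Sat(p) with every successor in Z. Already a fixed point.
Sat(A[p U ¬a]) = {m0, m1, m3, m4, m5}
Sat(AX A[p U ¬a]) = {s : every successor in {m0, m1, m3, m4, m5}} = {m0, m1, m4, m5}
|Sat(AX A[p U ¬a])| = |{m0, m1, m4, m5}| = 4.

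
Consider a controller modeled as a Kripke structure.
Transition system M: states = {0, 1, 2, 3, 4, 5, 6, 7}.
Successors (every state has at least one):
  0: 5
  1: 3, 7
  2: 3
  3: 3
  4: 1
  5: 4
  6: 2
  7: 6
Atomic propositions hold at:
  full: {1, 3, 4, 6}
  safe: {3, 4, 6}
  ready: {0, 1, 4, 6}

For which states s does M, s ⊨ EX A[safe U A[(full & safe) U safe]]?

Sat(full & safe) = {3, 4, 6}
A[(full & safe) U safe]: least fixpoint, start Z0 = Sat(safe) = {3, 4, 6}, add states in Sat(full & safe) with every successor in Z. Already a fixed point.
Sat(A[(full & safe) U safe]) = {3, 4, 6}
A[safe U A[(full & safe) U safe]]: least fixpoint, start Z0 = Sat(A[(full & safe) U safe]) = {3, 4, 6}, add states in Sat(safe) with every successor in Z. Already a fixed point.
Sat(A[safe U A[(full & safe) U safe]]) = {3, 4, 6}
Sat(EX A[safe U A[(full & safe) U safe]]) = {s : some successor in {3, 4, 6}} = {1, 2, 3, 5, 7}

{1, 2, 3, 5, 7}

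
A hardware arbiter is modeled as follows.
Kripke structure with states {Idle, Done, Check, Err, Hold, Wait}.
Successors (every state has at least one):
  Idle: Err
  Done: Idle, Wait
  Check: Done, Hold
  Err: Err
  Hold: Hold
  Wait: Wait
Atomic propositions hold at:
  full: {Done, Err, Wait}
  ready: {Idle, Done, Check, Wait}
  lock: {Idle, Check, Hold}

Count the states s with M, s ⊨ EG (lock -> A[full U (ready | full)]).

Sat(ready | full) = {Idle, Done, Check, Err, Wait}
A[full U (ready | full)]: least fixpoint, start Z0 = Sat((ready | full)) = {Idle, Done, Check, Err, Wait}, add states in Sat(full) with every successor in Z. Already a fixed point.
Sat(A[full U (ready | full)]) = {Idle, Done, Check, Err, Wait}
Sat(lock -> A[full U (ready | full)]) = {Idle, Done, Check, Err, Wait}
EG (lock -> A[full U (ready | full)]): greatest fixpoint, start Z0 = {Idle, Done, Check, Err, Wait}, keep only states in Sat with some successor in Z. Already a fixed point.
Sat(EG (lock -> A[full U (ready | full)])) = {Idle, Done, Check, Err, Wait}
|Sat(EG (lock -> A[full U (ready | full)]))| = |{Idle, Done, Check, Err, Wait}| = 5.

5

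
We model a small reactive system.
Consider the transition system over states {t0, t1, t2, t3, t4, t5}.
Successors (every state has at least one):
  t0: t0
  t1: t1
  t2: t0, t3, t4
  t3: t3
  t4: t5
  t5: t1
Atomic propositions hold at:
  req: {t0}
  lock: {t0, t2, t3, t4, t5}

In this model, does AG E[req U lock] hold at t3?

E[req U lock]: least fixpoint, start Z0 = Sat(lock) = {t0, t2, t3, t4, t5}, add states in Sat(req) with some successor in Z. Already a fixed point.
Sat(E[req U lock]) = {t0, t2, t3, t4, t5}
AG E[req U lock]: greatest fixpoint, start Z0 = {t0, t2, t3, t4, t5}, keep only states in Sat with every successor in Z. Z1 = {t0, t2, t3, t4}; Z2 = {t0, t2, t3}; Z3 = {t0, t3}; fixed.
Sat(AG E[req U lock]) = {t0, t3}
t3 ∈ Sat(AG E[req U lock]) = {t0, t3}, so the formula holds at t3.

Yes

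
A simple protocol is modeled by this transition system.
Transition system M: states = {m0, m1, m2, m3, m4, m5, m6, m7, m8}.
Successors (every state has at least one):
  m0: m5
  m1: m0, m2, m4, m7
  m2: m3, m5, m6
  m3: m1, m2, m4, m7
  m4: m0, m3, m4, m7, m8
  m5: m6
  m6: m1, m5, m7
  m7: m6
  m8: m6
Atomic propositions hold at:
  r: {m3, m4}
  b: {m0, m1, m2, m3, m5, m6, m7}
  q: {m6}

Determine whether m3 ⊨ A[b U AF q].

No

AF q: least fixpoint, start Z0 = {m6}, add states with every successor in Z. Z1 = {m5, m6, m7, m8}; Z2 = {m0, m5, m6, m7, m8}; fixed.
Sat(AF q) = {m0, m5, m6, m7, m8}
A[b U AF q]: least fixpoint, start Z0 = Sat(AF q) = {m0, m5, m6, m7, m8}, add states in Sat(b) with every successor in Z. Already a fixed point.
Sat(A[b U AF q]) = {m0, m5, m6, m7, m8}
m3 ∉ Sat(A[b U AF q]) = {m0, m5, m6, m7, m8}, so the formula does not hold at m3.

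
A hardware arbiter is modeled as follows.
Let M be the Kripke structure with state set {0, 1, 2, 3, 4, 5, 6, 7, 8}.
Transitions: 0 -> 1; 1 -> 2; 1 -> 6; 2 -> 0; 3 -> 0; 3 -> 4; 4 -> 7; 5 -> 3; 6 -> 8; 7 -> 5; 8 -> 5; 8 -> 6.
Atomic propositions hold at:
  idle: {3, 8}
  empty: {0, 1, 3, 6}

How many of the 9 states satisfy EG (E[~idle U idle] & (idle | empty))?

Sat(~idle) = {0, 1, 2, 4, 5, 6, 7}
E[~idle U idle]: least fixpoint, start Z0 = Sat(idle) = {3, 8}, add states in Sat(~idle) with some successor in Z. Z1 = {3, 5, 6, 8}; Z2 = {1, 3, 5, 6, 7, 8}; Z3 = {0, 1, 3, 4, 5, 6, 7, 8}; Z4 = {0, 1, 2, 3, 4, 5, 6, 7, 8}; fixed.
Sat(E[~idle U idle]) = {0, 1, 2, 3, 4, 5, 6, 7, 8}
Sat(idle | empty) = {0, 1, 3, 6, 8}
Sat(E[~idle U idle] & (idle | empty)) = {0, 1, 3, 6, 8}
EG (E[~idle U idle] & (idle | empty)): greatest fixpoint, start Z0 = {0, 1, 3, 6, 8}, keep only states in Sat with some successor in Z. Already a fixed point.
Sat(EG (E[~idle U idle] & (idle | empty))) = {0, 1, 3, 6, 8}
|Sat(EG (E[~idle U idle] & (idle | empty)))| = |{0, 1, 3, 6, 8}| = 5.

5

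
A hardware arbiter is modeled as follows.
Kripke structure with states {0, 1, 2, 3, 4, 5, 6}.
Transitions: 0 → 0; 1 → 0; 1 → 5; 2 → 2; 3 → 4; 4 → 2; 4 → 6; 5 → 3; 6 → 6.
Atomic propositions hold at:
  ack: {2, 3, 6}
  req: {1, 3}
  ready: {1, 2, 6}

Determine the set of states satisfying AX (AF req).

{5}

AF req: least fixpoint, start Z0 = {1, 3}, add states with every successor in Z. Z1 = {1, 3, 5}; fixed.
Sat(AF req) = {1, 3, 5}
Sat(AX (AF req)) = {s : every successor in {1, 3, 5}} = {5}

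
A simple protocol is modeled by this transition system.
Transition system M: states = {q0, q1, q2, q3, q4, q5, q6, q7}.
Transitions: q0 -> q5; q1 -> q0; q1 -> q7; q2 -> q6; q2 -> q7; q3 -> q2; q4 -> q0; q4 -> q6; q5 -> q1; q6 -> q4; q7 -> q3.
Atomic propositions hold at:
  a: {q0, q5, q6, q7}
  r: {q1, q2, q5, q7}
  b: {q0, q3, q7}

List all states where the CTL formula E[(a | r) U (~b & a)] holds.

Sat(a | r) = {q0, q1, q2, q5, q6, q7}
Sat(~b) = {q1, q2, q4, q5, q6}
Sat(~b & a) = {q5, q6}
E[(a | r) U (~b & a)]: least fixpoint, start Z0 = Sat((~b & a)) = {q5, q6}, add states in Sat(a | r) with some successor in Z. Z1 = {q0, q2, q5, q6}; Z2 = {q0, q1, q2, q5, q6}; fixed.
Sat(E[(a | r) U (~b & a)]) = {q0, q1, q2, q5, q6}

{q0, q1, q2, q5, q6}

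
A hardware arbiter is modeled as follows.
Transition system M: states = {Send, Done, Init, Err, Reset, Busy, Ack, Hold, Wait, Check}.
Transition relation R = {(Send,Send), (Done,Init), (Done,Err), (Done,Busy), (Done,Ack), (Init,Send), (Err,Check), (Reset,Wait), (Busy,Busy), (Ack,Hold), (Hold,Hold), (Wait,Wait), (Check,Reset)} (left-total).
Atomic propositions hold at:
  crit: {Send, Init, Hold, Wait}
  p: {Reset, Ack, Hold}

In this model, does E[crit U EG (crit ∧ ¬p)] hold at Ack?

No

Sat(¬p) = {Send, Done, Init, Err, Busy, Wait, Check}
Sat(crit ∧ ¬p) = {Send, Init, Wait}
EG (crit ∧ ¬p): greatest fixpoint, start Z0 = {Send, Init, Wait}, keep only states in Sat with some successor in Z. Already a fixed point.
Sat(EG (crit ∧ ¬p)) = {Send, Init, Wait}
E[crit U EG (crit ∧ ¬p)]: least fixpoint, start Z0 = Sat(EG (crit ∧ ¬p)) = {Send, Init, Wait}, add states in Sat(crit) with some successor in Z. Already a fixed point.
Sat(E[crit U EG (crit ∧ ¬p)]) = {Send, Init, Wait}
Ack ∉ Sat(E[crit U EG (crit ∧ ¬p)]) = {Send, Init, Wait}, so the formula does not hold at Ack.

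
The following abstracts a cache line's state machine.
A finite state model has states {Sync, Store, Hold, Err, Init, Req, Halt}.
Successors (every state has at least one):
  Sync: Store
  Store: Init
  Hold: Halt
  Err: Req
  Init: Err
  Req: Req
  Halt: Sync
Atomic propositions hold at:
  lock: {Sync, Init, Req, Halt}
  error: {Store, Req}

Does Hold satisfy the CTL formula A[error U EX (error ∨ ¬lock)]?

Sat(¬lock) = {Store, Hold, Err}
Sat(error ∨ ¬lock) = {Store, Hold, Err, Req}
Sat(EX (error ∨ ¬lock)) = {s : some successor in {Store, Hold, Err, Req}} = {Sync, Err, Init, Req}
A[error U EX (error ∨ ¬lock)]: least fixpoint, start Z0 = Sat(EX (error ∨ ¬lock)) = {Sync, Err, Init, Req}, add states in Sat(error) with every successor in Z. Z1 = {Sync, Store, Err, Init, Req}; fixed.
Sat(A[error U EX (error ∨ ¬lock)]) = {Sync, Store, Err, Init, Req}
Hold ∉ Sat(A[error U EX (error ∨ ¬lock)]) = {Sync, Store, Err, Init, Req}, so the formula does not hold at Hold.

No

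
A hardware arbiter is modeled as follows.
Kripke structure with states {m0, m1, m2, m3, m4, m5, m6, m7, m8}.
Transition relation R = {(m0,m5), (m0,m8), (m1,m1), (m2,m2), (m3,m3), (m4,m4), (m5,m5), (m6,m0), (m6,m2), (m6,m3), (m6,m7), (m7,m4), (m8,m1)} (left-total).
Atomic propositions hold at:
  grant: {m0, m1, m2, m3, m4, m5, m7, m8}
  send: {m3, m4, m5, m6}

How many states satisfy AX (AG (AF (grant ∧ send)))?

4

Sat(grant ∧ send) = {m3, m4, m5}
AF (grant ∧ send): least fixpoint, start Z0 = {m3, m4, m5}, add states with every successor in Z. Z1 = {m3, m4, m5, m7}; fixed.
Sat(AF (grant ∧ send)) = {m3, m4, m5, m7}
AG (AF (grant ∧ send)): greatest fixpoint, start Z0 = {m3, m4, m5, m7}, keep only states in Sat with every successor in Z. Already a fixed point.
Sat(AG (AF (grant ∧ send))) = {m3, m4, m5, m7}
Sat(AX (AG (AF (grant ∧ send)))) = {s : every successor in {m3, m4, m5, m7}} = {m3, m4, m5, m7}
|Sat(AX (AG (AF (grant ∧ send))))| = |{m3, m4, m5, m7}| = 4.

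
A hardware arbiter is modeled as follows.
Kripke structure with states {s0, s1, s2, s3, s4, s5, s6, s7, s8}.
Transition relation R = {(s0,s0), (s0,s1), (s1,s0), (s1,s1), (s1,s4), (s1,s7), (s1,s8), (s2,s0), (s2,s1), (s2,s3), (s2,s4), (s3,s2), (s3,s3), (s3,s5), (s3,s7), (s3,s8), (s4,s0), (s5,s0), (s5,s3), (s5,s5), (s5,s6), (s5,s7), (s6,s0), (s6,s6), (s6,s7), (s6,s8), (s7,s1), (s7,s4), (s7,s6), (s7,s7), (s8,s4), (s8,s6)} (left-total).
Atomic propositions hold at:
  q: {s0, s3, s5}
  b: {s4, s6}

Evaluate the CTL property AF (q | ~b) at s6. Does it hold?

Sat(~b) = {s0, s1, s2, s3, s5, s7, s8}
Sat(q | ~b) = {s0, s1, s2, s3, s5, s7, s8}
AF (q | ~b): least fixpoint, start Z0 = {s0, s1, s2, s3, s5, s7, s8}, add states with every successor in Z. Z1 = {s0, s1, s2, s3, s4, s5, s7, s8}; fixed.
Sat(AF (q | ~b)) = {s0, s1, s2, s3, s4, s5, s7, s8}
s6 ∉ Sat(AF (q | ~b)) = {s0, s1, s2, s3, s4, s5, s7, s8}, so the formula does not hold at s6.

No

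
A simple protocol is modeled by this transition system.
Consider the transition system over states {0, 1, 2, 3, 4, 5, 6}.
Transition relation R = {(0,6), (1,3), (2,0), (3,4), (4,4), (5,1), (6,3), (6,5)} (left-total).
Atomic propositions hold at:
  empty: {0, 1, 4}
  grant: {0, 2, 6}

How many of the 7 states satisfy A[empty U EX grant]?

Sat(EX grant) = {s : some successor in {0, 2, 6}} = {0, 2}
A[empty U EX grant]: least fixpoint, start Z0 = Sat(EX grant) = {0, 2}, add states in Sat(empty) with every successor in Z. Already a fixed point.
Sat(A[empty U EX grant]) = {0, 2}
|Sat(A[empty U EX grant])| = |{0, 2}| = 2.

2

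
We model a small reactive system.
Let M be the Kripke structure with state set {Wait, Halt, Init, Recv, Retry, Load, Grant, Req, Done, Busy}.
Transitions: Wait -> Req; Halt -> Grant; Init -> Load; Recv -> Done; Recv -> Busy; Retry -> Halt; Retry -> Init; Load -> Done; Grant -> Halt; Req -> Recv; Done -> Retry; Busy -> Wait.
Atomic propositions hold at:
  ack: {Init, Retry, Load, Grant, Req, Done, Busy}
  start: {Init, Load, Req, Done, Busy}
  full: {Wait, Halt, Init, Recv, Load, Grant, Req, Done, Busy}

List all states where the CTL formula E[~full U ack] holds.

{Init, Retry, Load, Grant, Req, Done, Busy}

Sat(~full) = {Retry}
E[~full U ack]: least fixpoint, start Z0 = Sat(ack) = {Init, Retry, Load, Grant, Req, Done, Busy}, add states in Sat(~full) with some successor in Z. Already a fixed point.
Sat(E[~full U ack]) = {Init, Retry, Load, Grant, Req, Done, Busy}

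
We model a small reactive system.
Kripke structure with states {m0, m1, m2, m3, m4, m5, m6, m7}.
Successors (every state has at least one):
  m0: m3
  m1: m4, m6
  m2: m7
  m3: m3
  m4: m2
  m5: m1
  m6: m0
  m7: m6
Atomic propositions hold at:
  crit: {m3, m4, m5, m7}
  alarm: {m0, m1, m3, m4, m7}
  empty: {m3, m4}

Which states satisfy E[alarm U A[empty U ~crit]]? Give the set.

Sat(~crit) = {m0, m1, m2, m6}
A[empty U ~crit]: least fixpoint, start Z0 = Sat(~crit) = {m0, m1, m2, m6}, add states in Sat(empty) with every successor in Z. Z1 = {m0, m1, m2, m4, m6}; fixed.
Sat(A[empty U ~crit]) = {m0, m1, m2, m4, m6}
E[alarm U A[empty U ~crit]]: least fixpoint, start Z0 = Sat(A[empty U ~crit]) = {m0, m1, m2, m4, m6}, add states in Sat(alarm) with some successor in Z. Z1 = {m0, m1, m2, m4, m6, m7}; fixed.
Sat(E[alarm U A[empty U ~crit]]) = {m0, m1, m2, m4, m6, m7}

{m0, m1, m2, m4, m6, m7}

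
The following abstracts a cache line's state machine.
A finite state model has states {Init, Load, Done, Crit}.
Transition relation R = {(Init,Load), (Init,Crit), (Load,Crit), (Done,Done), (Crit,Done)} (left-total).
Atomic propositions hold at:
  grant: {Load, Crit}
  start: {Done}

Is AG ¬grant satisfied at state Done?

Sat(¬grant) = {Init, Done}
AG ¬grant: greatest fixpoint, start Z0 = {Init, Done}, keep only states in Sat with every successor in Z. Z1 = {Done}; fixed.
Sat(AG ¬grant) = {Done}
Done ∈ Sat(AG ¬grant) = {Done}, so the formula holds at Done.

Yes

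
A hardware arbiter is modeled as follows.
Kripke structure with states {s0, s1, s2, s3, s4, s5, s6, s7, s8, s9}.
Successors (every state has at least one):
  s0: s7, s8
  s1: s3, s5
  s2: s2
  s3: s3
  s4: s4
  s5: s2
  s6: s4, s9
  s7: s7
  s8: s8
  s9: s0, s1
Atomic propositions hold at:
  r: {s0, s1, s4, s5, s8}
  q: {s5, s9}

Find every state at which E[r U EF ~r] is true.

Sat(~r) = {s2, s3, s6, s7, s9}
EF ~r: least fixpoint, start Z0 = {s2, s3, s6, s7, s9}, add states with some successor in Z. Z1 = {s0, s1, s2, s3, s5, s6, s7, s9}; fixed.
Sat(EF ~r) = {s0, s1, s2, s3, s5, s6, s7, s9}
E[r U EF ~r]: least fixpoint, start Z0 = Sat(EF ~r) = {s0, s1, s2, s3, s5, s6, s7, s9}, add states in Sat(r) with some successor in Z. Already a fixed point.
Sat(E[r U EF ~r]) = {s0, s1, s2, s3, s5, s6, s7, s9}

{s0, s1, s2, s3, s5, s6, s7, s9}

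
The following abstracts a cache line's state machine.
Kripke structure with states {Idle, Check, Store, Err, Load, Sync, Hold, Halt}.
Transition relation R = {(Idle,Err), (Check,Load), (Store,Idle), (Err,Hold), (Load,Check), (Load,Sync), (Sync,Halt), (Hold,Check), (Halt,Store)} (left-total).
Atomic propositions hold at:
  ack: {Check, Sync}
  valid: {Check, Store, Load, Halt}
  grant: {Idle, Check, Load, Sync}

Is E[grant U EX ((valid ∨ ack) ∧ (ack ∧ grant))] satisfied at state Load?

Sat(valid ∨ ack) = {Check, Store, Load, Sync, Halt}
Sat(ack ∧ grant) = {Check, Sync}
Sat((valid ∨ ack) ∧ (ack ∧ grant)) = {Check, Sync}
Sat(EX ((valid ∨ ack) ∧ (ack ∧ grant))) = {s : some successor in {Check, Sync}} = {Load, Hold}
E[grant U EX ((valid ∨ ack) ∧ (ack ∧ grant))]: least fixpoint, start Z0 = Sat(EX ((valid ∨ ack) ∧ (ack ∧ grant))) = {Load, Hold}, add states in Sat(grant) with some successor in Z. Z1 = {Check, Load, Hold}; fixed.
Sat(E[grant U EX ((valid ∨ ack) ∧ (ack ∧ grant))]) = {Check, Load, Hold}
Load ∈ Sat(E[grant U EX ((valid ∨ ack) ∧ (ack ∧ grant))]) = {Check, Load, Hold}, so the formula holds at Load.

Yes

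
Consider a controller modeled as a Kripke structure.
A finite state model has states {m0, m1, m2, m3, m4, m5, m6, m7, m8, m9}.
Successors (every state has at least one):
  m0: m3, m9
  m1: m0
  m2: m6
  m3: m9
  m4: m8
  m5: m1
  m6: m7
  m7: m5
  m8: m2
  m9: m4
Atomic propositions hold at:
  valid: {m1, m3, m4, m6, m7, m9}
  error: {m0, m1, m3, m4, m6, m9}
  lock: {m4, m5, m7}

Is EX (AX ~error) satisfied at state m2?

Yes

Sat(~error) = {m2, m5, m7, m8}
Sat(AX ~error) = {s : every successor in {m2, m5, m7, m8}} = {m4, m6, m7, m8}
Sat(EX (AX ~error)) = {s : some successor in {m4, m6, m7, m8}} = {m2, m4, m6, m9}
m2 ∈ Sat(EX (AX ~error)) = {m2, m4, m6, m9}, so the formula holds at m2.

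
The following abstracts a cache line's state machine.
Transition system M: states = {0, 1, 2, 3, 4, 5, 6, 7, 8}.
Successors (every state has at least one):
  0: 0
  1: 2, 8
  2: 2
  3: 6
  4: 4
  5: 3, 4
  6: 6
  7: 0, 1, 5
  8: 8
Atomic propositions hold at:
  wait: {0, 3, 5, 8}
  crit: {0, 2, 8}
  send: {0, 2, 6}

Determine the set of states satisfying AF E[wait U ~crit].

{1, 3, 4, 5, 6, 7}

Sat(~crit) = {1, 3, 4, 5, 6, 7}
E[wait U ~crit]: least fixpoint, start Z0 = Sat(~crit) = {1, 3, 4, 5, 6, 7}, add states in Sat(wait) with some successor in Z. Already a fixed point.
Sat(E[wait U ~crit]) = {1, 3, 4, 5, 6, 7}
AF E[wait U ~crit]: least fixpoint, start Z0 = {1, 3, 4, 5, 6, 7}, add states with every successor in Z. Already a fixed point.
Sat(AF E[wait U ~crit]) = {1, 3, 4, 5, 6, 7}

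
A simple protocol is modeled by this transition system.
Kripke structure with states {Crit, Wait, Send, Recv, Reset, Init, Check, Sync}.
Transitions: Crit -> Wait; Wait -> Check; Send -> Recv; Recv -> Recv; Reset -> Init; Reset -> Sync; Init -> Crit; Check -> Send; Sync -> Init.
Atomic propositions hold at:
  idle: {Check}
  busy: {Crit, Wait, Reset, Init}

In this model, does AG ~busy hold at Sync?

Sat(~busy) = {Send, Recv, Check, Sync}
AG ~busy: greatest fixpoint, start Z0 = {Send, Recv, Check, Sync}, keep only states in Sat with every successor in Z. Z1 = {Send, Recv, Check}; fixed.
Sat(AG ~busy) = {Send, Recv, Check}
Sync ∉ Sat(AG ~busy) = {Send, Recv, Check}, so the formula does not hold at Sync.

No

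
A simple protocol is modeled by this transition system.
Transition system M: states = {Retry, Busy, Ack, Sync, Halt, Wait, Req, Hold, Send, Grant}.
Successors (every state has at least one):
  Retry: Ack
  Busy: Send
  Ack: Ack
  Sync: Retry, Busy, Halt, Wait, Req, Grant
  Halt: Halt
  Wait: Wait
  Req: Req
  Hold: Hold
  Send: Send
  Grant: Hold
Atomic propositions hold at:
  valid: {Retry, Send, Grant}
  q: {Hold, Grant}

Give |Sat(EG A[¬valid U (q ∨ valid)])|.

Sat(¬valid) = {Busy, Ack, Sync, Halt, Wait, Req, Hold}
Sat(q ∨ valid) = {Retry, Hold, Send, Grant}
A[¬valid U (q ∨ valid)]: least fixpoint, start Z0 = Sat((q ∨ valid)) = {Retry, Hold, Send, Grant}, add states in Sat(¬valid) with every successor in Z. Z1 = {Retry, Busy, Hold, Send, Grant}; fixed.
Sat(A[¬valid U (q ∨ valid)]) = {Retry, Busy, Hold, Send, Grant}
EG A[¬valid U (q ∨ valid)]: greatest fixpoint, start Z0 = {Retry, Busy, Hold, Send, Grant}, keep only states in Sat with some successor in Z. Z1 = {Busy, Hold, Send, Grant}; fixed.
Sat(EG A[¬valid U (q ∨ valid)]) = {Busy, Hold, Send, Grant}
|Sat(EG A[¬valid U (q ∨ valid)])| = |{Busy, Hold, Send, Grant}| = 4.

4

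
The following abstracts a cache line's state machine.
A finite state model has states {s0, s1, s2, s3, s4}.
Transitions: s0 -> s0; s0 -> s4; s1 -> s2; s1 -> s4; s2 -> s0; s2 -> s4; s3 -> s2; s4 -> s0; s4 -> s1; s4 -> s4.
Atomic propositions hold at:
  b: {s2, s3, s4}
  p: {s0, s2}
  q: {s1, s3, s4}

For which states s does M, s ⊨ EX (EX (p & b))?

Sat(p & b) = {s2}
Sat(EX (p & b)) = {s : some successor in {s2}} = {s1, s3}
Sat(EX (EX (p & b))) = {s : some successor in {s1, s3}} = {s4}

{s4}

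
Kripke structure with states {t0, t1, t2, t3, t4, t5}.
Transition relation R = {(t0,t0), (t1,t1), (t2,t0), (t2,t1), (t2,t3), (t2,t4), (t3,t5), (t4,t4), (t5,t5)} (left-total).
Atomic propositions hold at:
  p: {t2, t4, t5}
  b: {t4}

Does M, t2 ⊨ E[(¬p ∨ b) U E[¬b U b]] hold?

Sat(¬p) = {t0, t1, t3}
Sat(¬p ∨ b) = {t0, t1, t3, t4}
Sat(¬b) = {t0, t1, t2, t3, t5}
E[¬b U b]: least fixpoint, start Z0 = Sat(b) = {t4}, add states in Sat(¬b) with some successor in Z. Z1 = {t2, t4}; fixed.
Sat(E[¬b U b]) = {t2, t4}
E[(¬p ∨ b) U E[¬b U b]]: least fixpoint, start Z0 = Sat(E[¬b U b]) = {t2, t4}, add states in Sat(¬p ∨ b) with some successor in Z. Already a fixed point.
Sat(E[(¬p ∨ b) U E[¬b U b]]) = {t2, t4}
t2 ∈ Sat(E[(¬p ∨ b) U E[¬b U b]]) = {t2, t4}, so the formula holds at t2.

Yes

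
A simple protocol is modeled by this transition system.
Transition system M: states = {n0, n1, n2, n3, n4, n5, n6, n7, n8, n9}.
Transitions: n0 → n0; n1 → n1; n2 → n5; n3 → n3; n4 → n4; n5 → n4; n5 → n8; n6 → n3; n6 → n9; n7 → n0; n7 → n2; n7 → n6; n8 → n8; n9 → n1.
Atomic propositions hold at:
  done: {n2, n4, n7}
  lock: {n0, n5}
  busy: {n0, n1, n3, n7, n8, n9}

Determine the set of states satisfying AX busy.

Sat(AX busy) = {s : every successor in {n0, n1, n3, n7, n8, n9}} = {n0, n1, n3, n6, n8, n9}

{n0, n1, n3, n6, n8, n9}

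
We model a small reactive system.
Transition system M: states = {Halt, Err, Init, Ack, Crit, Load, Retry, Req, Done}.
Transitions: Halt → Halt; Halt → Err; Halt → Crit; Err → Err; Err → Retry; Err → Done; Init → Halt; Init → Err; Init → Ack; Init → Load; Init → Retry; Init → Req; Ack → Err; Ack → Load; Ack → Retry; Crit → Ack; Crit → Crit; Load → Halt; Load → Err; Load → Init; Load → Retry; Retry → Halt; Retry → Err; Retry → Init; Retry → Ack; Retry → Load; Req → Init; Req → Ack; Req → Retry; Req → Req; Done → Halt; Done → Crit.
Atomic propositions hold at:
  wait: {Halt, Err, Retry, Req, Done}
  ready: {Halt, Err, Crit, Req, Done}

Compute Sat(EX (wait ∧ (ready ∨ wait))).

{Halt, Err, Init, Ack, Load, Retry, Req, Done}

Sat(ready ∨ wait) = {Halt, Err, Crit, Retry, Req, Done}
Sat(wait ∧ (ready ∨ wait)) = {Halt, Err, Retry, Req, Done}
Sat(EX (wait ∧ (ready ∨ wait))) = {s : some successor in {Halt, Err, Retry, Req, Done}} = {Halt, Err, Init, Ack, Load, Retry, Req, Done}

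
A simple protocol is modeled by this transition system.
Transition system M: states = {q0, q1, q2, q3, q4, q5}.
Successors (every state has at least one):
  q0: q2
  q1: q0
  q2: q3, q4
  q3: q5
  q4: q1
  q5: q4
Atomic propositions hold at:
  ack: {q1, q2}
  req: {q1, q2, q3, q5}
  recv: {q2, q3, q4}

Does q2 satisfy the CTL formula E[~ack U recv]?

Yes

Sat(~ack) = {q0, q3, q4, q5}
E[~ack U recv]: least fixpoint, start Z0 = Sat(recv) = {q2, q3, q4}, add states in Sat(~ack) with some successor in Z. Z1 = {q0, q2, q3, q4, q5}; fixed.
Sat(E[~ack U recv]) = {q0, q2, q3, q4, q5}
q2 ∈ Sat(E[~ack U recv]) = {q0, q2, q3, q4, q5}, so the formula holds at q2.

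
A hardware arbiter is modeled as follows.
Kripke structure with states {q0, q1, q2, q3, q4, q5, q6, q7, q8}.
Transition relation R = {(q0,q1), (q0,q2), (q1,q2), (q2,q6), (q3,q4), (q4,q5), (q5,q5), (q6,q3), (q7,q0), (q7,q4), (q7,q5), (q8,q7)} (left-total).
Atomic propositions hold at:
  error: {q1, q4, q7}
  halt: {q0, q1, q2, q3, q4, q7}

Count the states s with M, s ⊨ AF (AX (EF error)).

6

EF error: least fixpoint, start Z0 = {q1, q4, q7}, add states with some successor in Z. Z1 = {q0, q1, q3, q4, q7, q8}; Z2 = {q0, q1, q3, q4, q6, q7, q8}; Z3 = {q0, q1, q2, q3, q4, q6, q7, q8}; fixed.
Sat(EF error) = {q0, q1, q2, q3, q4, q6, q7, q8}
Sat(AX (EF error)) = {s : every successor in {q0, q1, q2, q3, q4, q6, q7, q8}} = {q0, q1, q2, q3, q6, q8}
AF (AX (EF error)): least fixpoint, start Z0 = {q0, q1, q2, q3, q6, q8}, add states with every successor in Z. Already a fixed point.
Sat(AF (AX (EF error))) = {q0, q1, q2, q3, q6, q8}
|Sat(AF (AX (EF error)))| = |{q0, q1, q2, q3, q6, q8}| = 6.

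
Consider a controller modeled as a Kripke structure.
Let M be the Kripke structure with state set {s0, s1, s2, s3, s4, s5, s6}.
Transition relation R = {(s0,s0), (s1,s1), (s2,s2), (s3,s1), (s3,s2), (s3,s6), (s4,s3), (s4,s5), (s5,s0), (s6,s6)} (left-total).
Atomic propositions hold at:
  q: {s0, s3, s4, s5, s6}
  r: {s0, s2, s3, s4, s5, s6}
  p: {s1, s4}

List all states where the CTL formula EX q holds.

{s0, s3, s4, s5, s6}

Sat(EX q) = {s : some successor in {s0, s3, s4, s5, s6}} = {s0, s3, s4, s5, s6}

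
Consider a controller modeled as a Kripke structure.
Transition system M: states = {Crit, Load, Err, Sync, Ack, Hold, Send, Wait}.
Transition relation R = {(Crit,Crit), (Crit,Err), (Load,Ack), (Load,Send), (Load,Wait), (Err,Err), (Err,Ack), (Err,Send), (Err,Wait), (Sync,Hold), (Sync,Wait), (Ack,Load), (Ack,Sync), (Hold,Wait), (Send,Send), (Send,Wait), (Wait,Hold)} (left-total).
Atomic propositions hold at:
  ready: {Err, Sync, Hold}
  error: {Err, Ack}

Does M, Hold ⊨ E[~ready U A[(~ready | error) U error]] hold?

No

Sat(~ready) = {Crit, Load, Ack, Send, Wait}
Sat(~ready | error) = {Crit, Load, Err, Ack, Send, Wait}
A[(~ready | error) U error]: least fixpoint, start Z0 = Sat(error) = {Err, Ack}, add states in Sat(~ready | error) with every successor in Z. Already a fixed point.
Sat(A[(~ready | error) U error]) = {Err, Ack}
E[~ready U A[(~ready | error) U error]]: least fixpoint, start Z0 = Sat(A[(~ready | error) U error]) = {Err, Ack}, add states in Sat(~ready) with some successor in Z. Z1 = {Crit, Load, Err, Ack}; fixed.
Sat(E[~ready U A[(~ready | error) U error]]) = {Crit, Load, Err, Ack}
Hold ∉ Sat(E[~ready U A[(~ready | error) U error]]) = {Crit, Load, Err, Ack}, so the formula does not hold at Hold.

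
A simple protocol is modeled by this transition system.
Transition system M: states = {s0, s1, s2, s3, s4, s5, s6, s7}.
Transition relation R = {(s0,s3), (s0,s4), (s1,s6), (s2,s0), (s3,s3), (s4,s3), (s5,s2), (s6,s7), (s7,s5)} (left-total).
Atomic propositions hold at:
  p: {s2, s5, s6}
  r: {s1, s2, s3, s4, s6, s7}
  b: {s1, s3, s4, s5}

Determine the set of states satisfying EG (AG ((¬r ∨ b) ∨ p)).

{s0, s2, s3, s4, s5}

Sat(¬r) = {s0, s5}
Sat(¬r ∨ b) = {s0, s1, s3, s4, s5}
Sat((¬r ∨ b) ∨ p) = {s0, s1, s2, s3, s4, s5, s6}
AG ((¬r ∨ b) ∨ p): greatest fixpoint, start Z0 = {s0, s1, s2, s3, s4, s5, s6}, keep only states in Sat with every successor in Z. Z1 = {s0, s1, s2, s3, s4, s5}; Z2 = {s0, s2, s3, s4, s5}; fixed.
Sat(AG ((¬r ∨ b) ∨ p)) = {s0, s2, s3, s4, s5}
EG (AG ((¬r ∨ b) ∨ p)): greatest fixpoint, start Z0 = {s0, s2, s3, s4, s5}, keep only states in Sat with some successor in Z. Already a fixed point.
Sat(EG (AG ((¬r ∨ b) ∨ p))) = {s0, s2, s3, s4, s5}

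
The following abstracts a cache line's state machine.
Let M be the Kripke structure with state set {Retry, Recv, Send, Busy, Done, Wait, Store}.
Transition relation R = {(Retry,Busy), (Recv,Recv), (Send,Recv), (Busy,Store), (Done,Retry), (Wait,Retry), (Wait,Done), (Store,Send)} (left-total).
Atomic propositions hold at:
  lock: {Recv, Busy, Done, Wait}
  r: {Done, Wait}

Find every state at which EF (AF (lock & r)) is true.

{Done, Wait}

Sat(lock & r) = {Done, Wait}
AF (lock & r): least fixpoint, start Z0 = {Done, Wait}, add states with every successor in Z. Already a fixed point.
Sat(AF (lock & r)) = {Done, Wait}
EF (AF (lock & r)): least fixpoint, start Z0 = {Done, Wait}, add states with some successor in Z. Already a fixed point.
Sat(EF (AF (lock & r))) = {Done, Wait}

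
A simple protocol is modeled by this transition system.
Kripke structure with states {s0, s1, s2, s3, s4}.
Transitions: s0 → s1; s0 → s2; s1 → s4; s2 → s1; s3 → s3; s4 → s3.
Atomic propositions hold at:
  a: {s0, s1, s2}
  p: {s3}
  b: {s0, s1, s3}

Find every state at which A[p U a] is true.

{s0, s1, s2}

A[p U a]: least fixpoint, start Z0 = Sat(a) = {s0, s1, s2}, add states in Sat(p) with every successor in Z. Already a fixed point.
Sat(A[p U a]) = {s0, s1, s2}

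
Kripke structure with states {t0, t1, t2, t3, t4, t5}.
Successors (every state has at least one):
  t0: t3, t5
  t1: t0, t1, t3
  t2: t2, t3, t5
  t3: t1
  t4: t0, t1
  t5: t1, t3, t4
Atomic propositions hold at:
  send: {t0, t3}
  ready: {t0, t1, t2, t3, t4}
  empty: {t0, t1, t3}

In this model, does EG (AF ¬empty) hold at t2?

Sat(¬empty) = {t2, t4, t5}
AF ¬empty: least fixpoint, start Z0 = {t2, t4, t5}, add states with every successor in Z. Already a fixed point.
Sat(AF ¬empty) = {t2, t4, t5}
EG (AF ¬empty): greatest fixpoint, start Z0 = {t2, t4, t5}, keep only states in Sat with some successor in Z. Z1 = {t2, t5}; Z2 = {t2}; fixed.
Sat(EG (AF ¬empty)) = {t2}
t2 ∈ Sat(EG (AF ¬empty)) = {t2}, so the formula holds at t2.

Yes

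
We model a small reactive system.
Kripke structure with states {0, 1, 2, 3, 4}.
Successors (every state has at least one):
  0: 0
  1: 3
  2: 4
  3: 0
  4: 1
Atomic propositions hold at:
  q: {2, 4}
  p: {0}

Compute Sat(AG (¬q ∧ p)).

{0}

Sat(¬q) = {0, 1, 3}
Sat(¬q ∧ p) = {0}
AG (¬q ∧ p): greatest fixpoint, start Z0 = {0}, keep only states in Sat with every successor in Z. Already a fixed point.
Sat(AG (¬q ∧ p)) = {0}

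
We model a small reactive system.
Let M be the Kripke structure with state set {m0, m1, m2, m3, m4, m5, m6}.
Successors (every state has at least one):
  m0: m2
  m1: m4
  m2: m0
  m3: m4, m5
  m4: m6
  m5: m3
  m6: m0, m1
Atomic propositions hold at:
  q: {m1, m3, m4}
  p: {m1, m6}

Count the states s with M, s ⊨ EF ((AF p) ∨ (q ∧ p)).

5

AF p: least fixpoint, start Z0 = {m1, m6}, add states with every successor in Z. Z1 = {m1, m4, m6}; fixed.
Sat(AF p) = {m1, m4, m6}
Sat(q ∧ p) = {m1}
Sat((AF p) ∨ (q ∧ p)) = {m1, m4, m6}
EF ((AF p) ∨ (q ∧ p)): least fixpoint, start Z0 = {m1, m4, m6}, add states with some successor in Z. Z1 = {m1, m3, m4, m6}; Z2 = {m1, m3, m4, m5, m6}; fixed.
Sat(EF ((AF p) ∨ (q ∧ p))) = {m1, m3, m4, m5, m6}
|Sat(EF ((AF p) ∨ (q ∧ p)))| = |{m1, m3, m4, m5, m6}| = 5.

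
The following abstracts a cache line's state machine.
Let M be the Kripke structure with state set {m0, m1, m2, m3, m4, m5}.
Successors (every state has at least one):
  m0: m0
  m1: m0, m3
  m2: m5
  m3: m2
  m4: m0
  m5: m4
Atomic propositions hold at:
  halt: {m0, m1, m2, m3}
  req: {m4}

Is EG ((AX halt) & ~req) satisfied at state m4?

No

Sat(AX halt) = {s : every successor in {m0, m1, m2, m3}} = {m0, m1, m3, m4}
Sat(~req) = {m0, m1, m2, m3, m5}
Sat((AX halt) & ~req) = {m0, m1, m3}
EG ((AX halt) & ~req): greatest fixpoint, start Z0 = {m0, m1, m3}, keep only states in Sat with some successor in Z. Z1 = {m0, m1}; fixed.
Sat(EG ((AX halt) & ~req)) = {m0, m1}
m4 ∉ Sat(EG ((AX halt) & ~req)) = {m0, m1}, so the formula does not hold at m4.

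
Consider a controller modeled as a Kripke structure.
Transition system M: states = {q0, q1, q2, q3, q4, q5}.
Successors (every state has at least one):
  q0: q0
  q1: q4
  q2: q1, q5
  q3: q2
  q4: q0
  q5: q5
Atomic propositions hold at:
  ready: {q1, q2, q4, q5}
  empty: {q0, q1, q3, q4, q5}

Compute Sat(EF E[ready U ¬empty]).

Sat(¬empty) = {q2}
E[ready U ¬empty]: least fixpoint, start Z0 = Sat(¬empty) = {q2}, add states in Sat(ready) with some successor in Z. Already a fixed point.
Sat(E[ready U ¬empty]) = {q2}
EF E[ready U ¬empty]: least fixpoint, start Z0 = {q2}, add states with some successor in Z. Z1 = {q2, q3}; fixed.
Sat(EF E[ready U ¬empty]) = {q2, q3}

{q2, q3}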